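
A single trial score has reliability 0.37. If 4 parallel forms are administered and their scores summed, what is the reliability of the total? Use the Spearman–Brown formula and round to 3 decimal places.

0.701

ρ_k = kρ / (1 + (k−1)ρ) = 4·0.37 / (1 + 3·0.37) = 1.480 / 2.110 = 0.701.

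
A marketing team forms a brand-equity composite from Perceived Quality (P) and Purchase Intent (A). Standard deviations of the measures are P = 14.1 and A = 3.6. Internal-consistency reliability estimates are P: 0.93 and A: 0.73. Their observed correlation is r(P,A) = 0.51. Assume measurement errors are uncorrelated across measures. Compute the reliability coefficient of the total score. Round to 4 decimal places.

Var(P+A) = 14.1² + 3.6² + 2·[14.1·3.6·0.51] = 211.77 + 51.7752 = 263.545.
Because errors are independent across components, Cov(Tᵢ,Tⱼ) = Cov(Xᵢ,Xⱼ); the off-diagonal part of the true-score variance is the same as above.
True-score variance = [14.1²·0.93 + 3.6²·0.73] + 51.7752 = 194.354 + 51.7752 = 246.129.
Reliability = 246.129 / 263.545 = 0.9339.

0.9339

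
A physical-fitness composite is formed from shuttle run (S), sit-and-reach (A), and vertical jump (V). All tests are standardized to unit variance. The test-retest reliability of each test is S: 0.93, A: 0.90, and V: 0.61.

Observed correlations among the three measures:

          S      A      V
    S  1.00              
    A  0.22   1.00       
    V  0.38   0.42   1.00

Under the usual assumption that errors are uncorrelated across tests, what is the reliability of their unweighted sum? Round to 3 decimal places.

Var(S+A+V) = 3 + 2·[0.22 + 0.38 + 0.42] = 3 + 2.04 = 5.04.
With uncorrelated errors the cross-covariances are all true-score covariance, so they carry over unchanged; only the diagonal terms shrink to ρᵢσᵢ².
True-score variance = [0.93 + 0.90 + 0.61] + 2.04 = 2.44 + 2.04 = 4.48.
Reliability = 4.48 / 5.04 = 0.889.

0.889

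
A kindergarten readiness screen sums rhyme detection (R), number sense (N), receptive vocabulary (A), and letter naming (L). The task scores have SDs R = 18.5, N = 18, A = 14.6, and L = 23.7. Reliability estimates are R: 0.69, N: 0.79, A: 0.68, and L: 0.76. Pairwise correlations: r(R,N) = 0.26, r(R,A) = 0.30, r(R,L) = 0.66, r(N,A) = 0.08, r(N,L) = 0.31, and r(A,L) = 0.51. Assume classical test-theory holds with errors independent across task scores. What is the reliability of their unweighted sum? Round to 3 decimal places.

0.875

Var(R+N+A+L) = 18.5² + 18² + 14.6² + 23.7² + 2·[18.5·18·0.26 + 18.5·14.6·0.30 + 18.5·23.7·0.66 + 18·14.6·0.08 + 18·23.7·0.31 + 14.6·23.7·0.51] = 1441.1 + 1573.45 = 3014.55.
Under uncorrelated errors the observed covariances equal the true-score covariances, so only the own-variance terms attenuate.
True-score variance = [18.5²·0.69 + 18²·0.79 + 14.6²·0.68 + 23.7²·0.76] + 1573.45 = 1063.95 + 1573.45 = 2637.4.
Reliability = 2637.4 / 3014.55 = 0.875.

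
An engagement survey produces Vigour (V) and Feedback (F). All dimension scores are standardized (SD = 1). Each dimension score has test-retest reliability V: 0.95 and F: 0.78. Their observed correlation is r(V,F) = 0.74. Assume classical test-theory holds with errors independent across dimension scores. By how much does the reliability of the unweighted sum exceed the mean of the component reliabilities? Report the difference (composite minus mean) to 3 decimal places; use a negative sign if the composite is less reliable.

Var(sum) = 2 + 1.48 = 3.48; true-score variance = 1.73 + 1.48 = 3.21; composite reliability = 0.9224.
Mean component reliability = 0.8650.
Difference = 0.9224 − 0.8650 = 0.057.

0.057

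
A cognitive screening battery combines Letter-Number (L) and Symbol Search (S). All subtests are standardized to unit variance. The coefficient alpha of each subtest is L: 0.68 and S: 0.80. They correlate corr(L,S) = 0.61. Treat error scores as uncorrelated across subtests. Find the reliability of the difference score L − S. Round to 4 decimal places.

0.3333

Var(L−S) = 1 + 1 − 2·0.61 = 2 − 1.22 = 0.78.
Under uncorrelated errors the observed covariances equal the true-score covariances, so only the own-variance terms attenuate.
True-score variance = [0.68 + 0.80] − 1.22 = 1.48 − 1.22 = 0.26.
Reliability = 0.26 / 0.78 = 0.3333.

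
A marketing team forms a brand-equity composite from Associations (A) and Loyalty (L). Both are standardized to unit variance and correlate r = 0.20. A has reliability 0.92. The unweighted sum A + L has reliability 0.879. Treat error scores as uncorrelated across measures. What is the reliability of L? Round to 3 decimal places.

0.790

Var(A+L) = 2 + 2·0.20 = 2.400.
True-score variance = ρ_A + ρ_L + 2·0.20, so 0.879 = (0.92 + ρ_L + 0.40) / 2.400.
ρ_L = 0.879·2.400 − 0.92 − 0.40 = 0.790.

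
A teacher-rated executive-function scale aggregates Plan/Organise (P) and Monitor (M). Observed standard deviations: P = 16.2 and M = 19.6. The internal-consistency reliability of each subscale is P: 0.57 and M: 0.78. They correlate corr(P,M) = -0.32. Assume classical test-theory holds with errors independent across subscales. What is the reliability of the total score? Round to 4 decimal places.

Var(P+M) = 16.2² + 19.6² + 2·[16.2·19.6·(-0.32)] = 646.6 − 203.213 = 443.387.
Because errors are independent across components, Cov(Tᵢ,Tⱼ) = Cov(Xᵢ,Xⱼ); the off-diagonal part of the true-score variance is the same as above.
True-score variance = [16.2²·0.57 + 19.6²·0.78] − 203.213 = 449.236 − 203.213 = 246.023.
Reliability = 246.023 / 443.387 = 0.5549.

0.5549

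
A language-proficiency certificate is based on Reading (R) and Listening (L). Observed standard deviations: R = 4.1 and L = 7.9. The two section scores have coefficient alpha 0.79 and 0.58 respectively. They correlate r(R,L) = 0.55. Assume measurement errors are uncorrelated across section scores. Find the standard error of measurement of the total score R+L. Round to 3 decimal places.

5.454

Var(total) = 79.22 + 35.629 = 114.849.
True-score variance = 49.4777 + 35.629 = 85.1067, so reliability = 0.7410.
Error variance = 114.849 − 85.1067 = 29.7423; SEM = √29.7423 = 5.454.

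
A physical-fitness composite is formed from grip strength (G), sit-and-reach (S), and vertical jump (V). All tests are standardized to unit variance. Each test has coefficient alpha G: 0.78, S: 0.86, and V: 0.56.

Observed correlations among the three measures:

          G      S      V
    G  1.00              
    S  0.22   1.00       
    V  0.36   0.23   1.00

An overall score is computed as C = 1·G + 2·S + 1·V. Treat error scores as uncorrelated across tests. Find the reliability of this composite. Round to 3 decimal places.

Var(C) = 1 + 2² + 1 + 2·[2·0.22 + 0.36 + 2·0.23] = 6 + 2.52 = 8.52.
With uncorrelated errors the cross-covariances are all true-score covariance, so they carry over unchanged; only the diagonal terms shrink to ρᵢσᵢ².
True-score variance = [0.78 + 2²·0.86 + 0.56] + 2.52 = 4.78 + 2.52 = 7.3.
Reliability = 7.3 / 8.52 = 0.857.

0.857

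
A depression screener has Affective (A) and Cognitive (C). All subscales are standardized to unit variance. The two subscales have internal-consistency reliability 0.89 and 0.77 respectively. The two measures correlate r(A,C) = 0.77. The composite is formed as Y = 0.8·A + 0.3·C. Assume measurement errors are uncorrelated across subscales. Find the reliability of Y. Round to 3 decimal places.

Var(Y) = 0.8² + 0.3² + 2·[0.24·0.77] = 0.73 + 0.3696 = 1.0996.
Under uncorrelated errors the observed covariances equal the true-score covariances, so only the own-variance terms attenuate.
True-score variance = [0.8²·0.89 + 0.3²·0.77] + 0.3696 = 0.6389 + 0.3696 = 1.0085.
Reliability = 1.0085 / 1.0996 = 0.917.

0.917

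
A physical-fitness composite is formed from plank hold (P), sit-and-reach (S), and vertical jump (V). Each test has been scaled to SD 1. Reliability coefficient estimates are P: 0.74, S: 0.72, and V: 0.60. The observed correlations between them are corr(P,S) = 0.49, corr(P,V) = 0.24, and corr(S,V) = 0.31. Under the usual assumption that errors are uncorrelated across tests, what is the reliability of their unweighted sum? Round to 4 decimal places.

Var(P+S+V) = 3 + 2·[0.49 + 0.24 + 0.31] = 3 + 2.08 = 5.08.
Under uncorrelated errors the observed covariances equal the true-score covariances, so only the own-variance terms attenuate.
True-score variance = [0.74 + 0.72 + 0.60] + 2.08 = 2.06 + 2.08 = 4.14.
Reliability = 4.14 / 5.08 = 0.8150.

0.8150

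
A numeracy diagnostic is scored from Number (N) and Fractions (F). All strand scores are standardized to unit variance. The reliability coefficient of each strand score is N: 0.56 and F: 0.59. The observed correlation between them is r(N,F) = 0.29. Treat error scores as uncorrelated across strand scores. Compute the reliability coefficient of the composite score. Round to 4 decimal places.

Var(N+F) = 2 + 2·[0.29] = 2 + 0.58 = 2.58.
Under uncorrelated errors the observed covariances equal the true-score covariances, so only the own-variance terms attenuate.
True-score variance = [0.56 + 0.59] + 0.58 = 1.15 + 0.58 = 1.73.
Reliability = 1.73 / 2.58 = 0.6705.

0.6705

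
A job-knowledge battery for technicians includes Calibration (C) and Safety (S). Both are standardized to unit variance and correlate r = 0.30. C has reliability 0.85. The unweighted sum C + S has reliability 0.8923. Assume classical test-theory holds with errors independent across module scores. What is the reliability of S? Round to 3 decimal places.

Var(C+S) = 2 + 2·0.30 = 2.600.
True-score variance = ρ_C + ρ_S + 2·0.30, so 0.8923 = (0.85 + ρ_S + 0.60) / 2.600.
ρ_S = 0.8923·2.600 − 0.85 − 0.60 = 0.870.

0.870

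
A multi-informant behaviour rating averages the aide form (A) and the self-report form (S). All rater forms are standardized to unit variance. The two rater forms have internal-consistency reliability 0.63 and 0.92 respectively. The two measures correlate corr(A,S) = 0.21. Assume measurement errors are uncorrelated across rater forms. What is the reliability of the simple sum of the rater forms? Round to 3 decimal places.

Var(A+S) = 2 + 2·[0.21] = 2 + 0.42 = 2.42.
Under uncorrelated errors the observed covariances equal the true-score covariances, so only the own-variance terms attenuate.
True-score variance = [0.63 + 0.92] + 0.42 = 1.55 + 0.42 = 1.97.
Reliability = 1.97 / 2.42 = 0.814.

0.814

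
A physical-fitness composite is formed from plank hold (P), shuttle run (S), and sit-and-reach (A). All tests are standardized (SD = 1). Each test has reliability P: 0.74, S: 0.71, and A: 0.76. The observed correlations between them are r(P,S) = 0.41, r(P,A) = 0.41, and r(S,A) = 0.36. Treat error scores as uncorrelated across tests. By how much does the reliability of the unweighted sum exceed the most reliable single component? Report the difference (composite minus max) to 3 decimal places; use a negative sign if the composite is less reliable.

0.093

Var(sum) = 3 + 2.36 = 5.36; true-score variance = 2.21 + 2.36 = 4.57; composite reliability = 0.8526.
Max component reliability = 0.7600.
Difference = 0.8526 − 0.7600 = 0.093.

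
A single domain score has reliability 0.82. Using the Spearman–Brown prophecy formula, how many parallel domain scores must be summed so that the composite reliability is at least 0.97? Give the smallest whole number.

8

k ≥ ρ*(1−ρ₁)/(ρ₁(1−ρ*)) = 0.97·0.18 / (0.82·0.03) = 7.098.
Smallest integer k = 8.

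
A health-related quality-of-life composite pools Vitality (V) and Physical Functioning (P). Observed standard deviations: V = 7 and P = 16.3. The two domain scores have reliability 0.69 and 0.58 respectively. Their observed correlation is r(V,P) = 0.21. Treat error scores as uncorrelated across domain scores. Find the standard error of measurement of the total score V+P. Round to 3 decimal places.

Var(total) = 314.69 + 47.922 = 362.612.
True-score variance = 187.91 + 47.922 = 235.832, so reliability = 0.6504.
Error variance = 362.612 − 235.832 = 126.78; SEM = √126.78 = 11.260.

11.260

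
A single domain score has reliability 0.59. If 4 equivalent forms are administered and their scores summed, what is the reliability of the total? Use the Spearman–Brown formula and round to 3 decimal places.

0.852

ρ_k = kρ / (1 + (k−1)ρ) = 4·0.59 / (1 + 3·0.59) = 2.360 / 2.770 = 0.852.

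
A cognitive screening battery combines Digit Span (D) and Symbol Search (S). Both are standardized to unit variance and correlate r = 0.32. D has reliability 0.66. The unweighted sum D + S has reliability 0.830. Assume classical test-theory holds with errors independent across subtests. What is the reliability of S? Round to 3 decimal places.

Var(D+S) = 2 + 2·0.32 = 2.640.
True-score variance = ρ_D + ρ_S + 2·0.32, so 0.830 = (0.66 + ρ_S + 0.64) / 2.640.
ρ_S = 0.830·2.640 − 0.66 − 0.64 = 0.891.

0.891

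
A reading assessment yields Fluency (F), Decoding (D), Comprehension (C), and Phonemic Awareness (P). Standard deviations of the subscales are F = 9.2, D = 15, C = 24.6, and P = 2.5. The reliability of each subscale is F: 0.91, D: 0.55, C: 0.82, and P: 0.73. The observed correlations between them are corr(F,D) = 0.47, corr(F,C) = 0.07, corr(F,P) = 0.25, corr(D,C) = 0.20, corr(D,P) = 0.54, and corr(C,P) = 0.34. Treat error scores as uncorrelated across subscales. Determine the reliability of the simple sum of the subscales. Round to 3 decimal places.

Var(F+D+C+P) = 9.2² + 15² + 24.6² + 2.5² + 2·[9.2·15·0.47 + 9.2·24.6·0.07 + 9.2·2.5·0.25 + 15·24.6·0.20 + 15·2.5·0.54 + 24.6·2.5·0.34] = 921.05 + 402.825 = 1323.87.
Under uncorrelated errors the observed covariances equal the true-score covariances, so only the own-variance terms attenuate.
True-score variance = [9.2²·0.91 + 15²·0.55 + 24.6²·0.82 + 2.5²·0.73] + 402.825 = 701.566 + 402.825 = 1104.39.
Reliability = 1104.39 / 1323.87 = 0.834.

0.834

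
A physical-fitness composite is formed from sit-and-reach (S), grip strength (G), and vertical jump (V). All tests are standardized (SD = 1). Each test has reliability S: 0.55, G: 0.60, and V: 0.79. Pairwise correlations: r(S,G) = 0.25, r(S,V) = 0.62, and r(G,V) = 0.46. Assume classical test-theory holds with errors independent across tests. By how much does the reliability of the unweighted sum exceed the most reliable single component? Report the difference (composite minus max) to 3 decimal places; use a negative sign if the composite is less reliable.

Var(sum) = 3 + 2.66 = 5.66; true-score variance = 1.94 + 2.66 = 4.6; composite reliability = 0.8127.
Max component reliability = 0.7900.
Difference = 0.8127 − 0.7900 = 0.023.

0.023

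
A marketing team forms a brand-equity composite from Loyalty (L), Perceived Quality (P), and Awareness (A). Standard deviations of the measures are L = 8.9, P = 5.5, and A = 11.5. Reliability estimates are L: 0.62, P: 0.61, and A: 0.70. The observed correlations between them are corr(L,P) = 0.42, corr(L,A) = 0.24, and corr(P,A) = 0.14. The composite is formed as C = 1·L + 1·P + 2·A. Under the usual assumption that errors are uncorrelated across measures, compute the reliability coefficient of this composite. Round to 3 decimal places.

0.753

Var(C) = 8.9² + 5.5² + 2²·11.5² + 2·[8.9·5.5·0.42 + 2·8.9·11.5·0.24 + 2·5.5·11.5·0.14] = 638.46 + 174.794 = 813.254.
With uncorrelated errors the cross-covariances are all true-score covariance, so they carry over unchanged; only the diagonal terms shrink to ρᵢσᵢ².
True-score variance = [8.9²·0.62 + 5.5²·0.61 + 2²·11.5²·0.70] + 174.794 = 437.863 + 174.794 = 612.657.
Reliability = 612.657 / 813.254 = 0.753.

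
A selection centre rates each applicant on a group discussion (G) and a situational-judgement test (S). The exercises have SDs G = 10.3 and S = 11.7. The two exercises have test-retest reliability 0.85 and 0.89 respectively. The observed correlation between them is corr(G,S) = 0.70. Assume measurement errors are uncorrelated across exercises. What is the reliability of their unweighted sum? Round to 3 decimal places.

Var(G+S) = 10.3² + 11.7² + 2·[10.3·11.7·0.70] = 242.98 + 168.714 = 411.694.
Under uncorrelated errors the observed covariances equal the true-score covariances, so only the own-variance terms attenuate.
True-score variance = [10.3²·0.85 + 11.7²·0.89] + 168.714 = 212.009 + 168.714 = 380.723.
Reliability = 380.723 / 411.694 = 0.925.

0.925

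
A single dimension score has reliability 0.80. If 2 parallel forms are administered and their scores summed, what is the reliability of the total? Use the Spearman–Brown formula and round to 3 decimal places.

ρ_k = kρ / (1 + (k−1)ρ) = 2·0.80 / (1 + 1·0.80) = 1.600 / 1.800 = 0.889.

0.889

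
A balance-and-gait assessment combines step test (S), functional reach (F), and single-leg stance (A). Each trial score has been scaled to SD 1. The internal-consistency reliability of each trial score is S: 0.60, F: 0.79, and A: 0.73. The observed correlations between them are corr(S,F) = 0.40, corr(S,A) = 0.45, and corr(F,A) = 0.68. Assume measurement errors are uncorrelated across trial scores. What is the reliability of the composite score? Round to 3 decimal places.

Var(S+F+A) = 3 + 2·[0.40 + 0.45 + 0.68] = 3 + 3.06 = 6.06.
Under uncorrelated errors the observed covariances equal the true-score covariances, so only the own-variance terms attenuate.
True-score variance = [0.60 + 0.79 + 0.73] + 3.06 = 2.12 + 3.06 = 5.18.
Reliability = 5.18 / 6.06 = 0.855.

0.855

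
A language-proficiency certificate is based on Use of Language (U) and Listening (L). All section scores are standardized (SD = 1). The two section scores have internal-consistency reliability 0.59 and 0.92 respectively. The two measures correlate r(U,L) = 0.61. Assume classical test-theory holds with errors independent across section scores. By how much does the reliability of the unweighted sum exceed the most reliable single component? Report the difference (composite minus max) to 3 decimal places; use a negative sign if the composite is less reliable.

Var(sum) = 2 + 1.22 = 3.22; true-score variance = 1.51 + 1.22 = 2.73; composite reliability = 0.8478.
Max component reliability = 0.9200.
Difference = 0.8478 − 0.9200 = -0.072.

-0.072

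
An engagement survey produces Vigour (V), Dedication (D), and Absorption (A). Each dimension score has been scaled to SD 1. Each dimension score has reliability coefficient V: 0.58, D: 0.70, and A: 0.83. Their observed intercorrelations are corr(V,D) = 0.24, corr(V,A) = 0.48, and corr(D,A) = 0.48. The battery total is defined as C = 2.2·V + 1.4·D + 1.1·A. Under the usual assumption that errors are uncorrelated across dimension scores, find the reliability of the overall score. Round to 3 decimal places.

Var(C) = 2.2² + 1.4² + 1.1² + 2·[3.08·0.24 + 2.42·0.48 + 1.54·0.48] = 8.01 + 5.28 = 13.29.
Because errors are independent across components, Cov(Tᵢ,Tⱼ) = Cov(Xᵢ,Xⱼ); the off-diagonal part of the true-score variance is the same as above.
True-score variance = [2.2²·0.58 + 1.4²·0.70 + 1.1²·0.83] + 5.28 = 5.1835 + 5.28 = 10.4635.
Reliability = 10.4635 / 13.29 = 0.787.

0.787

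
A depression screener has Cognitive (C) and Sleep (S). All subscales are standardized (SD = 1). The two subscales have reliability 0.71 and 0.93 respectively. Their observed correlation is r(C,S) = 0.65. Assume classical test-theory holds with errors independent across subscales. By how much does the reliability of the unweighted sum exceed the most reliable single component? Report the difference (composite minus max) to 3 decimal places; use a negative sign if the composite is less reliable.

-0.039

Var(sum) = 2 + 1.3 = 3.3; true-score variance = 1.64 + 1.3 = 2.94; composite reliability = 0.8909.
Max component reliability = 0.9300.
Difference = 0.8909 − 0.9300 = -0.039.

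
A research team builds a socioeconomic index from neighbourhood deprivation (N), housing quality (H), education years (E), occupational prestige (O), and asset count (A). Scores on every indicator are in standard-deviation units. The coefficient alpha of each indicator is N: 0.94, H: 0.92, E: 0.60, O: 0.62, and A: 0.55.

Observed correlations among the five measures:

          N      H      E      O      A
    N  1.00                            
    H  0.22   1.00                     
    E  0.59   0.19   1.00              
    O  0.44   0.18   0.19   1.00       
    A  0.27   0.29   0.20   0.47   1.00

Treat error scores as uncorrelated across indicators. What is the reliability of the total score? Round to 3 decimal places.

0.876

Var(N+H+E+O+A) = 5 + 2·[0.22 + 0.59 + 0.44 + 0.27 + 0.19 + 0.18 + 0.29 + 0.19 + 0.20 + 0.47] = 5 + 6.08 = 11.08.
Under uncorrelated errors the observed covariances equal the true-score covariances, so only the own-variance terms attenuate.
True-score variance = [0.94 + 0.92 + 0.60 + 0.62 + 0.55] + 6.08 = 3.63 + 6.08 = 9.71.
Reliability = 9.71 / 11.08 = 0.876.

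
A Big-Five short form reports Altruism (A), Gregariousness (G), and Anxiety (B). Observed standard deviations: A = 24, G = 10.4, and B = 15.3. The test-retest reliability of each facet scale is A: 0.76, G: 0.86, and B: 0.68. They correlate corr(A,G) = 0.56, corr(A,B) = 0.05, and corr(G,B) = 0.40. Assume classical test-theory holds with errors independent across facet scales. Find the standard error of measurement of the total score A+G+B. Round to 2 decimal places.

15.11

Var(total) = 918.25 + 443.568 = 1361.82.
True-score variance = 689.959 + 443.568 = 1133.53, so reliability = 0.8324.
Error variance = 1361.82 − 1133.53 = 228.291; SEM = √228.291 = 15.11.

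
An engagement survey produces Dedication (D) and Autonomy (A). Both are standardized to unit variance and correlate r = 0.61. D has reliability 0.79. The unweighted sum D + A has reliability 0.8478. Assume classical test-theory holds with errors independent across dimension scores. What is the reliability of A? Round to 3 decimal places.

0.720

Var(D+A) = 2 + 2·0.61 = 3.220.
True-score variance = ρ_D + ρ_A + 2·0.61, so 0.8478 = (0.79 + ρ_A + 1.22) / 3.220.
ρ_A = 0.8478·3.220 − 0.79 − 1.22 = 0.720.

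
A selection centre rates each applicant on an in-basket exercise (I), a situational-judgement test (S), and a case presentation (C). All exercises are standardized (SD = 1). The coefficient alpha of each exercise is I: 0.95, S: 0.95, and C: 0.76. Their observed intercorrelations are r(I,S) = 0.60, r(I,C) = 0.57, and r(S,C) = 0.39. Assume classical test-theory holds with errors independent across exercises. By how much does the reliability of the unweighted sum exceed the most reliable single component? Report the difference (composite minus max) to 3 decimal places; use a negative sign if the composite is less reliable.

-0.006

Var(sum) = 3 + 3.12 = 6.12; true-score variance = 2.66 + 3.12 = 5.78; composite reliability = 0.9444.
Max component reliability = 0.9500.
Difference = 0.9444 − 0.9500 = -0.006.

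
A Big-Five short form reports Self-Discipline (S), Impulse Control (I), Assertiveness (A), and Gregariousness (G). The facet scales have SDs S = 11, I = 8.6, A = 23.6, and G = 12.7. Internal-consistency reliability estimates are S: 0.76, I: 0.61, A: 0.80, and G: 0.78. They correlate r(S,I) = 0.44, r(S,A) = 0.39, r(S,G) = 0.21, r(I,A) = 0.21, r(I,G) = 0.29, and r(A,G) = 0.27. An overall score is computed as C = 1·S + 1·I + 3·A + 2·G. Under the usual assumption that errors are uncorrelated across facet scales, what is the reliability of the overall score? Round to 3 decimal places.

0.850

Var(C) = 11² + 8.6² + 3²·23.6² + 2²·12.7² + 2·[11·8.6·0.44 + 3·11·23.6·0.39 + 2·11·12.7·0.21 + 3·8.6·23.6·0.21 + 2·8.6·12.7·0.29 + 6·23.6·12.7·0.27] = 5852.76 + 2161.58 = 8014.34.
Under uncorrelated errors the observed covariances equal the true-score covariances, so only the own-variance terms attenuate.
True-score variance = [11²·0.76 + 8.6²·0.61 + 3²·23.6²·0.80 + 2²·12.7²·0.78] + 2161.58 = 4650.41 + 2161.58 = 6811.99.
Reliability = 6811.99 / 8014.34 = 0.850.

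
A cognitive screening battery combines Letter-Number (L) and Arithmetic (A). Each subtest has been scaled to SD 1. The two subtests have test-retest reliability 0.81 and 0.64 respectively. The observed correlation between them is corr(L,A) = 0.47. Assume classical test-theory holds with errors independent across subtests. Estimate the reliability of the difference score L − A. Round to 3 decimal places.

0.481

Var(L−A) = 1 + 1 − 2·0.47 = 2 − 0.94 = 1.06.
Under uncorrelated errors the observed covariances equal the true-score covariances, so only the own-variance terms attenuate.
True-score variance = [0.81 + 0.64] − 0.94 = 1.45 − 0.94 = 0.51.
Reliability = 0.51 / 1.06 = 0.481.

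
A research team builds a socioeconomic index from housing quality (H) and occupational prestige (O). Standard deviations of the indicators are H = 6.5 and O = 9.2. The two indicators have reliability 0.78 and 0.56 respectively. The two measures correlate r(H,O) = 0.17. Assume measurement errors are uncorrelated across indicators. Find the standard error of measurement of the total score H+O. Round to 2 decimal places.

Var(total) = 126.89 + 20.332 = 147.222.
True-score variance = 80.3534 + 20.332 = 100.685, so reliability = 0.6839.
Error variance = 147.222 − 100.685 = 46.5366; SEM = √46.5366 = 6.82.

6.82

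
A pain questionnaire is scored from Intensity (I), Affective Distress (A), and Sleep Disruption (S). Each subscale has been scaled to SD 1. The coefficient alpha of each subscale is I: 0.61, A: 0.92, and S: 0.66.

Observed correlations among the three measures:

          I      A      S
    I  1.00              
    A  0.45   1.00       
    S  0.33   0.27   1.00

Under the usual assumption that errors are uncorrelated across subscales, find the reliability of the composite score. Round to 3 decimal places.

Var(I+A+S) = 3 + 2·[0.45 + 0.33 + 0.27] = 3 + 2.1 = 5.1.
With uncorrelated errors the cross-covariances are all true-score covariance, so they carry over unchanged; only the diagonal terms shrink to ρᵢσᵢ².
True-score variance = [0.61 + 0.92 + 0.66] + 2.1 = 2.19 + 2.1 = 4.29.
Reliability = 4.29 / 5.1 = 0.841.

0.841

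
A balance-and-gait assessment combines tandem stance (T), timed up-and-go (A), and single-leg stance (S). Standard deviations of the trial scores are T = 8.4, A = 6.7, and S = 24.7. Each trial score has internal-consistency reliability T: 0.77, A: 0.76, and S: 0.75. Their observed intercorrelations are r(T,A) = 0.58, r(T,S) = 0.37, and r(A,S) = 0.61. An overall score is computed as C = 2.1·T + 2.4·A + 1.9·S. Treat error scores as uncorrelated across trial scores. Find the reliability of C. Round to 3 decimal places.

Var(C) = 2.1²·8.4² + 2.4²·6.7² + 1.9²·24.7² + 2·[5.04·8.4·6.7·0.58 + 3.99·8.4·24.7·0.37 + 4.56·6.7·24.7·0.61] = 2772.16 + 1862.29 = 4634.46.
Under uncorrelated errors the observed covariances equal the true-score covariances, so only the own-variance terms attenuate.
True-score variance = [2.1²·8.4²·0.77 + 2.4²·6.7²·0.76 + 1.9²·24.7²·0.75] + 1862.29 = 2087.93 + 1862.29 = 3950.22.
Reliability = 3950.22 / 4634.46 = 0.852.

0.852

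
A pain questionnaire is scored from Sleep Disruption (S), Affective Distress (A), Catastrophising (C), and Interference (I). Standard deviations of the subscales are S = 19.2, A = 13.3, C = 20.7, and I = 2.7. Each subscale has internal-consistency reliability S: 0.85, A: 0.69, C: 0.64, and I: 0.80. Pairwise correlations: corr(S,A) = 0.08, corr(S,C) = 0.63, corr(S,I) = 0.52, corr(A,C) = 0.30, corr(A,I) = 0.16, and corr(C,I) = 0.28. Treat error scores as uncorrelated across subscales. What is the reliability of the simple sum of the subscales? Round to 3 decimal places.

0.851

Var(S+A+C+I) = 19.2² + 13.3² + 20.7² + 2.7² + 2·[19.2·13.3·0.08 + 19.2·20.7·0.63 + 19.2·2.7·0.52 + 13.3·20.7·0.30 + 13.3·2.7·0.16 + 20.7·2.7·0.28] = 981.31 + 803.521 = 1784.83.
With uncorrelated errors the cross-covariances are all true-score covariance, so they carry over unchanged; only the diagonal terms shrink to ρᵢσᵢ².
True-score variance = [19.2²·0.85 + 13.3²·0.69 + 20.7²·0.64 + 2.7²·0.80] + 803.521 = 715.464 + 803.521 = 1518.98.
Reliability = 1518.98 / 1784.83 = 0.851.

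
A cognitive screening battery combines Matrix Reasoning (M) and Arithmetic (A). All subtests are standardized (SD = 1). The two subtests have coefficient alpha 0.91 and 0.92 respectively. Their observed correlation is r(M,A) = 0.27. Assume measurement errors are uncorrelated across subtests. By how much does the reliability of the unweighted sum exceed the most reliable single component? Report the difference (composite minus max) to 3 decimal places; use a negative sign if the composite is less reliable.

0.013

Var(sum) = 2 + 0.54 = 2.54; true-score variance = 1.83 + 0.54 = 2.37; composite reliability = 0.9331.
Max component reliability = 0.9200.
Difference = 0.9331 − 0.9200 = 0.013.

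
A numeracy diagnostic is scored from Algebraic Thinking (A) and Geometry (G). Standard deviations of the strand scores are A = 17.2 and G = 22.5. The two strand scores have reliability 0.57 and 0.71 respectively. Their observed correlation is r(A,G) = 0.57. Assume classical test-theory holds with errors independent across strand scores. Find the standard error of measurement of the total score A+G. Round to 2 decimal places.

Var(total) = 802.09 + 441.18 = 1243.27.
True-score variance = 528.066 + 441.18 = 969.246, so reliability = 0.7796.
Error variance = 1243.27 − 969.246 = 274.024; SEM = √274.024 = 16.55.

16.55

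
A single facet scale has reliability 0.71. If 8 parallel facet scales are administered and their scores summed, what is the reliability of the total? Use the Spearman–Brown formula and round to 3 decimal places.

ρ_k = kρ / (1 + (k−1)ρ) = 8·0.71 / (1 + 7·0.71) = 5.680 / 5.970 = 0.951.

0.951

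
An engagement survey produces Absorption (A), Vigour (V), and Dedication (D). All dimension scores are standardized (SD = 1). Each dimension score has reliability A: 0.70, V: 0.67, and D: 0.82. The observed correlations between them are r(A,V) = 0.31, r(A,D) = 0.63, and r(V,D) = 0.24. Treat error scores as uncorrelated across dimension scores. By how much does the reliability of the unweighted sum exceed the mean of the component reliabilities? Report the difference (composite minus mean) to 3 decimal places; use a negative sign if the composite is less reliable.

Var(sum) = 3 + 2.36 = 5.36; true-score variance = 2.19 + 2.36 = 4.55; composite reliability = 0.8489.
Mean component reliability = 0.7300.
Difference = 0.8489 − 0.7300 = 0.119.

0.119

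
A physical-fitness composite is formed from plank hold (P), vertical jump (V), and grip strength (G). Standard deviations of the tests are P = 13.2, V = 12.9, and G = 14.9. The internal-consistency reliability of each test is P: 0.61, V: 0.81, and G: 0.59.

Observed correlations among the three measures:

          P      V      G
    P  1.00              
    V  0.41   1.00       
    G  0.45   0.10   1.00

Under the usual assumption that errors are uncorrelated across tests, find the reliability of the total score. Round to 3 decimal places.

0.792

Var(P+V+G) = 13.2² + 12.9² + 14.9² + 2·[13.2·12.9·0.41 + 13.2·14.9·0.45 + 12.9·14.9·0.10] = 562.66 + 355.084 = 917.744.
Under uncorrelated errors the observed covariances equal the true-score covariances, so only the own-variance terms attenuate.
True-score variance = [13.2²·0.61 + 12.9²·0.81 + 14.9²·0.59] + 355.084 = 372.064 + 355.084 = 727.148.
Reliability = 727.148 / 917.744 = 0.792.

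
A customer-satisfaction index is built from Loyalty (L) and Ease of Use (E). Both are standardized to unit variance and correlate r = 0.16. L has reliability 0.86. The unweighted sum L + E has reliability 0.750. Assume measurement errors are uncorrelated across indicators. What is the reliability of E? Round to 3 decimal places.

Var(L+E) = 2 + 2·0.16 = 2.320.
True-score variance = ρ_L + ρ_E + 2·0.16, so 0.750 = (0.86 + ρ_E + 0.32) / 2.320.
ρ_E = 0.750·2.320 − 0.86 − 0.32 = 0.560.

0.560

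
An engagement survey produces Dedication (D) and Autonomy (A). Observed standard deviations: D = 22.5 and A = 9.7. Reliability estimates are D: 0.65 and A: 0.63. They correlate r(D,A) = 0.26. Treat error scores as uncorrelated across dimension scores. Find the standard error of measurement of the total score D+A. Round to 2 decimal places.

Var(total) = 600.34 + 113.49 = 713.83.
True-score variance = 388.339 + 113.49 = 501.829, so reliability = 0.7030.
Error variance = 713.83 − 501.829 = 212.001; SEM = √212.001 = 14.56.

14.56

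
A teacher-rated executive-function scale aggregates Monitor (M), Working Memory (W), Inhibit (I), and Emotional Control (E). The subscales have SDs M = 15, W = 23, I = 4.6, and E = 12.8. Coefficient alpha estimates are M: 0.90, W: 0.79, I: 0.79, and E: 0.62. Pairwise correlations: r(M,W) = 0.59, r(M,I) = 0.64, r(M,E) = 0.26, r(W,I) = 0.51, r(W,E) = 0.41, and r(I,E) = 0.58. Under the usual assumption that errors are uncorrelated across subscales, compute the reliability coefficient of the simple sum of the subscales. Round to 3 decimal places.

0.897

Var(M+W+I+E) = 15² + 23² + 4.6² + 12.8² + 2·[15·23·0.59 + 15·4.6·0.64 + 15·12.8·0.26 + 23·4.6·0.51 + 23·12.8·0.41 + 4.6·12.8·0.58] = 939 + 1012.88 = 1951.88.
Under uncorrelated errors the observed covariances equal the true-score covariances, so only the own-variance terms attenuate.
True-score variance = [15²·0.90 + 23²·0.79 + 4.6²·0.79 + 12.8²·0.62] + 1012.88 = 738.707 + 1012.88 = 1751.59.
Reliability = 1751.59 / 1951.88 = 0.897.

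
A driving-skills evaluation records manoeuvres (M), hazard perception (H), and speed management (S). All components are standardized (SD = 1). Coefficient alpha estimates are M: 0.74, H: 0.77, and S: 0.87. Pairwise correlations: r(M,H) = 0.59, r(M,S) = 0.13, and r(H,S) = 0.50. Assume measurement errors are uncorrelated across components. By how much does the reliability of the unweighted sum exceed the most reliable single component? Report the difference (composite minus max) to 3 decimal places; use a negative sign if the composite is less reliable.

Var(sum) = 3 + 2.44 = 5.44; true-score variance = 2.38 + 2.44 = 4.82; composite reliability = 0.8860.
Max component reliability = 0.8700.
Difference = 0.8860 − 0.8700 = 0.016.

0.016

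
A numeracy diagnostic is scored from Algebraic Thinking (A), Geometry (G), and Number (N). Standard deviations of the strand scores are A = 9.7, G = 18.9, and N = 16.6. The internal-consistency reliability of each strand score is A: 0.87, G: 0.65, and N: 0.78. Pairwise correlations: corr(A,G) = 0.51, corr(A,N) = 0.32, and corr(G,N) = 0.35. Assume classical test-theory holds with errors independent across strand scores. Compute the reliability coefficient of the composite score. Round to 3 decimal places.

Var(A+G+N) = 9.7² + 18.9² + 16.6² + 2·[9.7·18.9·0.51 + 9.7·16.6·0.32 + 18.9·16.6·0.35] = 726.86 + 509.667 = 1236.53.
With uncorrelated errors the cross-covariances are all true-score covariance, so they carry over unchanged; only the diagonal terms shrink to ρᵢσᵢ².
True-score variance = [9.7²·0.87 + 18.9²·0.65 + 16.6²·0.78] + 509.667 = 528.982 + 509.667 = 1038.65.
Reliability = 1038.65 / 1236.53 = 0.840.

0.840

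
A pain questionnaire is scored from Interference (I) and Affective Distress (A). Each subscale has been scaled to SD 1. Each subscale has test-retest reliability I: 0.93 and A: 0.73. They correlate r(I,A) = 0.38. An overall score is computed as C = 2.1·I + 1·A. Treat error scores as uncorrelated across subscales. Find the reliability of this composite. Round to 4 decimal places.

0.9174

Var(C) = 2.1² + 1 + 2·[2.1·0.38] = 5.41 + 1.596 = 7.006.
With uncorrelated errors the cross-covariances are all true-score covariance, so they carry over unchanged; only the diagonal terms shrink to ρᵢσᵢ².
True-score variance = [2.1²·0.93 + 0.73] + 1.596 = 4.8313 + 1.596 = 6.4273.
Reliability = 6.4273 / 7.006 = 0.9174.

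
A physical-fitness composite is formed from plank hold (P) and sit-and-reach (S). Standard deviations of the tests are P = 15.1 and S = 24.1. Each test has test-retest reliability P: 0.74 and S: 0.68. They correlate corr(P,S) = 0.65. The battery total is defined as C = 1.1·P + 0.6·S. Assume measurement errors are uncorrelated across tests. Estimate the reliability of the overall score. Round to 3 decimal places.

0.826

Var(C) = 1.1²·15.1² + 0.6²·24.1² + 2·[0.66·15.1·24.1·0.65] = 484.984 + 312.235 = 797.218.
Because errors are independent across components, Cov(Tᵢ,Tⱼ) = Cov(Xᵢ,Xⱼ); the off-diagonal part of the true-score variance is the same as above.
True-score variance = [1.1²·15.1²·0.74 + 0.6²·24.1²·0.68] + 312.235 = 346.342 + 312.235 = 658.577.
Reliability = 658.577 / 797.218 = 0.826.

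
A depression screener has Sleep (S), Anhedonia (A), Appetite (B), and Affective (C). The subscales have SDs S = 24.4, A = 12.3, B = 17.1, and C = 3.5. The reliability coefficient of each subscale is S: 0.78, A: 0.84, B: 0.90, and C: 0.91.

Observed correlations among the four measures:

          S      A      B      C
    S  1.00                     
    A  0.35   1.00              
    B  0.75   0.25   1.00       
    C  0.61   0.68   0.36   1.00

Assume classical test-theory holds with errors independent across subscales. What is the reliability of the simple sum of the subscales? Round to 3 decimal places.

Var(S+A+B+C) = 24.4² + 12.3² + 17.1² + 3.5² + 2·[24.4·12.3·0.35 + 24.4·17.1·0.75 + 24.4·3.5·0.61 + 12.3·17.1·0.25 + 12.3·3.5·0.68 + 17.1·3.5·0.36] = 1051.31 + 1146.94 = 2198.25.
Because errors are independent across components, Cov(Tᵢ,Tⱼ) = Cov(Xᵢ,Xⱼ); the off-diagonal part of the true-score variance is the same as above.
True-score variance = [24.4²·0.78 + 12.3²·0.84 + 17.1²·0.90 + 3.5²·0.91] + 1146.94 = 865.781 + 1146.94 = 2012.72.
Reliability = 2012.72 / 2198.25 = 0.916.

0.916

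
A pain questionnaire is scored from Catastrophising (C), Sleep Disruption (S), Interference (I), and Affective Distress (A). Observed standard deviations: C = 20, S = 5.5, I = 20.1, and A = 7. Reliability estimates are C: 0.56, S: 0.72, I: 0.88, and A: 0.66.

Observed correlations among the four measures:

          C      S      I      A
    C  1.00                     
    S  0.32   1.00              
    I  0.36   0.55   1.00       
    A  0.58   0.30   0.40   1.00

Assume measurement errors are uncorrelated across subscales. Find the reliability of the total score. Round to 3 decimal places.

0.850

Var(C+S+I+A) = 20² + 5.5² + 20.1² + 7² + 2·[20·5.5·0.32 + 20·20.1·0.36 + 20·7·0.58 + 5.5·20.1·0.55 + 5.5·7·0.30 + 20.1·7·0.40] = 883.26 + 779.505 = 1662.77.
Under uncorrelated errors the observed covariances equal the true-score covariances, so only the own-variance terms attenuate.
True-score variance = [20²·0.56 + 5.5²·0.72 + 20.1²·0.88 + 7²·0.66] + 779.505 = 633.649 + 779.505 = 1413.15.
Reliability = 1413.15 / 1662.77 = 0.850.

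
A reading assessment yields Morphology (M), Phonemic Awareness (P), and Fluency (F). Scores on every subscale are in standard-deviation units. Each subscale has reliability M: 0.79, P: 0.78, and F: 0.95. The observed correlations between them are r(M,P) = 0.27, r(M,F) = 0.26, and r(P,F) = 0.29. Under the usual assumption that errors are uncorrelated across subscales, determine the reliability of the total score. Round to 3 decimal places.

Var(M+P+F) = 3 + 2·[0.27 + 0.26 + 0.29] = 3 + 1.64 = 4.64.
With uncorrelated errors the cross-covariances are all true-score covariance, so they carry over unchanged; only the diagonal terms shrink to ρᵢσᵢ².
True-score variance = [0.79 + 0.78 + 0.95] + 1.64 = 2.52 + 1.64 = 4.16.
Reliability = 4.16 / 4.64 = 0.897.

0.897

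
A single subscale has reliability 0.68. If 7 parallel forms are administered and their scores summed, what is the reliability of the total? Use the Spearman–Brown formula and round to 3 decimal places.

0.937

ρ_k = kρ / (1 + (k−1)ρ) = 7·0.68 / (1 + 6·0.68) = 4.760 / 5.080 = 0.937.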